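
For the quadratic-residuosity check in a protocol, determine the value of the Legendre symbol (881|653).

-1

(881|653)
  = (228|653)    [881 ≡ 228 mod 653]
  = (57|653)    [653 ≡ 5 mod 8 ⇒ (2|653)^2 = +1]
  = (653|57)    [QR: 57 ≡ 1 mod 4, sign kept]
  = (26|57)    [653 ≡ 26 mod 57]
  = (13|57)    [57 ≡ 1 mod 8 ⇒ (2|57) = +1]
  = (57|13)    [QR: 13 ≡ 1 mod 4, sign kept]
  = (5|13)    [57 ≡ 5 mod 13]
  = (13|5)    [QR: 5 ≡ 1 mod 4, sign kept]
  = (3|5)    [13 ≡ 3 mod 5]
  = (5|3)    [QR: 5 ≡ 1 mod 4, sign kept]
  = (2|3)    [5 ≡ 2 mod 3]
  = -(1|3)    [3 ≡ 3 mod 8 ⇒ (2|3) = -1]
  = -1    [(1|3) = 1]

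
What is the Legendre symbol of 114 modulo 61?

-1

Reduce the numerator: 114 ≡ 53 (mod 61), so (114/61) = (53/61).
53 ≡ 1 (mod 4), so quadratic reciprocity gives (53/61) = (61/53). Reduce: 61 ≡ 8 (mod 53). Now have (8/53).
Factor out 2: 8 = 2^3. Since 53 ≡ 5 (mod 8), (2/53) = -1, and (2/53)^3 = -1. Now have -(1/53).
(1/53) = 1. Collecting the sign factors: -1.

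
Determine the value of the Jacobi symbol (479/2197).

(479/2197)
  = (2197/479)    [QR: 2197 ≡ 1 mod 4, sign kept]
  = (281/479)    [2197 ≡ 281 mod 479]
  = (479/281)    [QR: 281 ≡ 1 mod 4, sign kept]
  = (198/281)    [479 ≡ 198 mod 281]
  = (99/281)    [281 ≡ 1 mod 8 ⇒ (2/281) = +1]
  = (281/99)    [QR: 281 ≡ 1 mod 4, sign kept]
  = (83/99)    [281 ≡ 83 mod 99]
  = -(99/83)    [QR: both ≡ 3 mod 4, sign flips]
  = -(16/83)    [99 ≡ 16 mod 83]
  = -(1/83)    [83 ≡ 3 mod 8 ⇒ (2/83)^4 = +1]
  = -1    [(1/83) = 1]

-1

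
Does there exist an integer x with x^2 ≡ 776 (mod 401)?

no

(776|401)
  = (375|401)    [776 ≡ 375 mod 401]
  = (401|375)    [QR: 401 ≡ 1 mod 4, sign kept]
  = (26|375)    [401 ≡ 26 mod 375]
  = (13|375)    [375 ≡ 7 mod 8 ⇒ (2|375) = +1]
  = (375|13)    [QR: 13 ≡ 1 mod 4, sign kept]
  = (11|13)    [375 ≡ 11 mod 13]
  = (13|11)    [QR: 13 ≡ 1 mod 4, sign kept]
  = (2|11)    [13 ≡ 2 mod 11]
  = -(1|11)    [11 ≡ 3 mod 8 ⇒ (2|11) = -1]
  = -1    [(1|11) = 1]
The Legendre symbol is -1, so x^2 ≡ 776 (mod 401) has no solution.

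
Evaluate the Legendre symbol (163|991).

1

Both 163 ≡ 3 and 991 ≡ 3 (mod 4), so reciprocity gives (163|991) = -(991|163). Reduce: 991 ≡ 13 (mod 163). Now have -(13|163).
13 ≡ 1 (mod 4), so quadratic reciprocity gives (13|163) = (163|13). Reduce: 163 ≡ 7 (mod 13). Now have -(7|13).
13 ≡ 1 (mod 4), so quadratic reciprocity gives (7|13) = (13|7). Reduce: 13 ≡ 6 (mod 7). Now have -(6|7).
Factor out 2: 6 = 2·3. Since 7 ≡ 7 (mod 8), (2|7) = +1. Now have -(3|7).
Both 3 ≡ 3 and 7 ≡ 3 (mod 4), so reciprocity gives (3|7) = -(7|3). Reduce: 7 ≡ 1 (mod 3). Now have (1|3).
(1|3) = 1. Collecting the sign factors: 1.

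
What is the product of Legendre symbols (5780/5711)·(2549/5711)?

By multiplicativity, (5780·2549/5711) = (5780/5711)·(2549/5711).
First factor (5780/5711):
Reduce the numerator: 5780 ≡ 69 (mod 5711), so (5780/5711) = (69/5711).
69 ≡ 1 (mod 4), so quadratic reciprocity gives (69/5711) = (5711/69). Reduce: 5711 ≡ 53 (mod 69). Now have (53/69).
53 ≡ 1 (mod 4), so quadratic reciprocity gives (53/69) = (69/53). Reduce: 69 ≡ 16 (mod 53). Now have (16/53).
Factor out 2: 16 = 2^4. Since 53 ≡ 5 (mod 8), (2/53) = -1, and (2/53)^4 = +1. Now have (1/53).
(1/53) = 1. Collecting the sign factors: 1.
Second factor (2549/5711):
2549 ≡ 1 (mod 4), so quadratic reciprocity gives (2549/5711) = (5711/2549). Reduce: 5711 ≡ 613 (mod 2549). Now have (613/2549).
613 ≡ 1 (mod 4), so quadratic reciprocity gives (613/2549) = (2549/613). Reduce: 2549 ≡ 97 (mod 613). Now have (97/613).
97 ≡ 1 (mod 4), so quadratic reciprocity gives (97/613) = (613/97). Reduce: 613 ≡ 31 (mod 97). Now have (31/97).
97 ≡ 1 (mod 4), so quadratic reciprocity gives (31/97) = (97/31). Reduce: 97 ≡ 4 (mod 31). Now have (4/31).
Factor out 2: 4 = 2^2. Since 31 ≡ 7 (mod 8), (2/31) = +1, and (2/31)^2 = +1. Now have (1/31).
(1/31) = 1. Collecting the sign factors: 1.
Product: (1)·(1) = 1.

1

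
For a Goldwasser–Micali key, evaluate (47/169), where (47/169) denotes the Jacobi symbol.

169 ≡ 1 (mod 4), so quadratic reciprocity gives (47/169) = (169/47). Reduce: 169 ≡ 28 (mod 47). Now have (28/47).
Factor out 2: 28 = 2^2·7. Since 47 ≡ 7 (mod 8), (2/47) = +1, and (2/47)^2 = +1. Now have (7/47).
Both 7 ≡ 3 and 47 ≡ 3 (mod 4), so reciprocity gives (7/47) = -(47/7). Reduce: 47 ≡ 5 (mod 7). Now have -(5/7).
5 ≡ 1 (mod 4), so quadratic reciprocity gives (5/7) = (7/5). Reduce: 7 ≡ 2 (mod 5). Now have -(2/5).
Factor out 2: 2 = 2. Since 5 ≡ 5 (mod 8), (2/5) = -1. Now have (1/5).
(1/5) = 1. Collecting the sign factors: 1.

1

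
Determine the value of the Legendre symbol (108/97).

1

Reduce the numerator: 108 ≡ 11 (mod 97), so (108/97) = (11/97).
97 ≡ 1 (mod 4), so quadratic reciprocity gives (11/97) = (97/11). Reduce: 97 ≡ 9 (mod 11). Now have (9/11).
9 ≡ 1 (mod 4), so quadratic reciprocity gives (9/11) = (11/9). Reduce: 11 ≡ 2 (mod 9). Now have (2/9).
Factor out 2: 2 = 2. Since 9 ≡ 1 (mod 8), (2/9) = +1. Now have (1/9).
(1/9) = 1. Collecting the sign factors: 1.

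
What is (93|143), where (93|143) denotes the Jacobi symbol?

-1

(93|143)
  = (143|93)    [QR: 93 ≡ 1 mod 4, sign kept]
  = (50|93)    [143 ≡ 50 mod 93]
  = -(25|93)    [93 ≡ 5 mod 8 ⇒ (2|93) = -1]
  = -(93|25)    [QR: 25 ≡ 1 mod 4, sign kept]
  = -(18|25)    [93 ≡ 18 mod 25]
  = -(9|25)    [25 ≡ 1 mod 8 ⇒ (2|25) = +1]
  = -(25|9)    [QR: 9 ≡ 1 mod 4, sign kept]
  = -(7|9)    [25 ≡ 7 mod 9]
  = -(9|7)    [QR: 9 ≡ 1 mod 4, sign kept]
  = -(2|7)    [9 ≡ 2 mod 7]
  = -(1|7)    [7 ≡ 7 mod 8 ⇒ (2|7) = +1]
  = -1    [(1|7) = 1]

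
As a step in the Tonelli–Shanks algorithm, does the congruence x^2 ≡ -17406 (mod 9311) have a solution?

no

Pull out -1: (-17406/9311) = (-1/9311)·(17406/9311). Since 9311 ≡ 3 (mod 4), (-1/9311) = -1. Now have -(17406/9311).
Reduce the numerator: 17406 ≡ 8095 (mod 9311), so (17406/9311) = (8095/9311).
Both 8095 ≡ 3 and 9311 ≡ 3 (mod 4), so reciprocity gives (8095/9311) = -(9311/8095). Reduce: 9311 ≡ 1216 (mod 8095). Now have (1216/8095).
Factor out 2: 1216 = 2^6·19. Since 8095 ≡ 7 (mod 8), (2/8095) = +1, and (2/8095)^6 = +1. Now have (19/8095).
Both 19 ≡ 3 and 8095 ≡ 3 (mod 4), so reciprocity gives (19/8095) = -(8095/19). Reduce: 8095 ≡ 1 (mod 19). Now have -(1/19).
(1/19) = 1. Collecting the sign factors: -1.
(-17406/9311) = -1, and 9311 is prime, so -17406 is not a quadratic residue mod 9311.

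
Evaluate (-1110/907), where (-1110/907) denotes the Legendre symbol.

(-1110/907)
  = (704/907)    [-1110 ≡ 704 mod 907]
  = (11/907)    [907 ≡ 3 mod 8 ⇒ (2/907)^6 = +1]
  = -(907/11)    [QR: both ≡ 3 mod 4, sign flips]
  = -(5/11)    [907 ≡ 5 mod 11]
  = -(11/5)    [QR: 5 ≡ 1 mod 4, sign kept]
  = -(1/5)    [11 ≡ 1 mod 5]
  = -1    [(1/5) = 1]

-1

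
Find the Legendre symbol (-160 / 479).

-1

(-160 / 479)
  = (319 / 479)    [-160 ≡ 319 mod 479]
  = -(479 / 319)    [QR: both ≡ 3 mod 4, sign flips]
  = -(160 / 319)    [479 ≡ 160 mod 319]
  = -(5 / 319)    [319 ≡ 7 mod 8 ⇒ (2 / 319)^5 = +1]
  = -(319 / 5)    [QR: 5 ≡ 1 mod 4, sign kept]
  = -(4 / 5)    [319 ≡ 4 mod 5]
  = -(1 / 5)    [5 ≡ 5 mod 8 ⇒ (2 / 5)^2 = +1]
  = -1    [(1 / 5) = 1]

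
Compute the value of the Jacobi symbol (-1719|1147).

1

Reduce the numerator: -1719 ≡ 575 (mod 1147), so (-1719|1147) = (575|1147).
Both 575 ≡ 3 and 1147 ≡ 3 (mod 4), so reciprocity gives (575|1147) = -(1147|575). Reduce: 1147 ≡ 572 (mod 575). Now have -(572|575).
Factor out 2: 572 = 2^2·143. Since 575 ≡ 7 (mod 8), (2|575) = +1, and (2|575)^2 = +1. Now have -(143|575).
Both 143 ≡ 3 and 575 ≡ 3 (mod 4), so reciprocity gives (143|575) = -(575|143). Reduce: 575 ≡ 3 (mod 143). Now have (3|143).
Both 3 ≡ 3 and 143 ≡ 3 (mod 4), so reciprocity gives (3|143) = -(143|3). Reduce: 143 ≡ 2 (mod 3). Now have -(2|3).
Factor out 2: 2 = 2. Since 3 ≡ 3 (mod 8), (2|3) = -1. Now have (1|3).
(1|3) = 1. Collecting the sign factors: 1.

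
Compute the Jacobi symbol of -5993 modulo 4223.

1

(-5993|4223)
  = (2453|4223)    [-5993 ≡ 2453 mod 4223]
  = (4223|2453)    [QR: 2453 ≡ 1 mod 4, sign kept]
  = (1770|2453)    [4223 ≡ 1770 mod 2453]
  = -(885|2453)    [2453 ≡ 5 mod 8 ⇒ (2|2453) = -1]
  = -(2453|885)    [QR: 885 ≡ 1 mod 4, sign kept]
  = -(683|885)    [2453 ≡ 683 mod 885]
  = -(885|683)    [QR: 885 ≡ 1 mod 4, sign kept]
  = -(202|683)    [885 ≡ 202 mod 683]
  = (101|683)    [683 ≡ 3 mod 8 ⇒ (2|683) = -1]
  = (683|101)    [QR: 101 ≡ 1 mod 4, sign kept]
  = (77|101)    [683 ≡ 77 mod 101]
  = (101|77)    [QR: 77 ≡ 1 mod 4, sign kept]
  = (24|77)    [101 ≡ 24 mod 77]
  = -(3|77)    [77 ≡ 5 mod 8 ⇒ (2|77)^3 = -1]
  = -(77|3)    [QR: 77 ≡ 1 mod 4, sign kept]
  = -(2|3)    [77 ≡ 2 mod 3]
  = (1|3)    [3 ≡ 3 mod 8 ⇒ (2|3) = -1]
  = 1    [(1|3) = 1]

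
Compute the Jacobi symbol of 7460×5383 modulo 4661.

By multiplicativity, (7460·5383 / 4661) = (7460 / 4661)·(5383 / 4661).
First factor (7460 / 4661):
(7460 / 4661)
  = (2799 / 4661)    [7460 ≡ 2799 mod 4661]
  = (4661 / 2799)    [QR: 4661 ≡ 1 mod 4, sign kept]
  = (1862 / 2799)    [4661 ≡ 1862 mod 2799]
  = (931 / 2799)    [2799 ≡ 7 mod 8 ⇒ (2 / 2799) = +1]
  = -(2799 / 931)    [QR: both ≡ 3 mod 4, sign flips]
  = -(6 / 931)    [2799 ≡ 6 mod 931]
  = (3 / 931)    [931 ≡ 3 mod 8 ⇒ (2 / 931) = -1]
  = -(931 / 3)    [QR: both ≡ 3 mod 4, sign flips]
  = -(1 / 3)    [931 ≡ 1 mod 3]
  = -1    [(1 / 3) = 1]
Second factor (5383 / 4661):
(5383 / 4661)
  = (722 / 4661)    [5383 ≡ 722 mod 4661]
  = -(361 / 4661)    [4661 ≡ 5 mod 8 ⇒ (2 / 4661) = -1]
  = -(4661 / 361)    [QR: 361 ≡ 1 mod 4, sign kept]
  = -(329 / 361)    [4661 ≡ 329 mod 361]
  = -(361 / 329)    [QR: 329 ≡ 1 mod 4, sign kept]
  = -(32 / 329)    [361 ≡ 32 mod 329]
  = -(1 / 329)    [329 ≡ 1 mod 8 ⇒ (2 / 329)^5 = +1]
  = -1    [(1 / 329) = 1]
Product: (-1)·(-1) = 1.

1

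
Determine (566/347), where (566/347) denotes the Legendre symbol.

1

(566/347)
  = (219/347)    [566 ≡ 219 mod 347]
  = -(347/219)    [QR: both ≡ 3 mod 4, sign flips]
  = -(128/219)    [347 ≡ 128 mod 219]
  = (1/219)    [219 ≡ 3 mod 8 ⇒ (2/219)^7 = -1]
  = 1    [(1/219) = 1]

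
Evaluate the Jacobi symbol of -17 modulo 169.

Reduce the numerator: -17 ≡ 152 (mod 169), so (-17|169) = (152|169).
Factor out 2: 152 = 2^3·19. Since 169 ≡ 1 (mod 8), (2|169) = +1, and (2|169)^3 = +1. Now have (19|169).
169 ≡ 1 (mod 4), so quadratic reciprocity gives (19|169) = (169|19). Reduce: 169 ≡ 17 (mod 19). Now have (17|19).
17 ≡ 1 (mod 4), so quadratic reciprocity gives (17|19) = (19|17). Reduce: 19 ≡ 2 (mod 17). Now have (2|17).
Factor out 2: 2 = 2. Since 17 ≡ 1 (mod 8), (2|17) = +1. Now have (1|17).
(1|17) = 1. Collecting the sign factors: 1.

1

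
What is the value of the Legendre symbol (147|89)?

-1

Reduce the numerator: 147 ≡ 58 (mod 89), so (147|89) = (58|89).
Factor out 2: 58 = 2·29. Since 89 ≡ 1 (mod 8), (2|89) = +1. Now have (29|89).
29 ≡ 1 (mod 4), so quadratic reciprocity gives (29|89) = (89|29). Reduce: 89 ≡ 2 (mod 29). Now have (2|29).
Factor out 2: 2 = 2. Since 29 ≡ 5 (mod 8), (2|29) = -1. Now have -(1|29).
(1|29) = 1. Collecting the sign factors: -1.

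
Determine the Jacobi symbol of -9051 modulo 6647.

-1

(-9051/6647)
  = -(9051/6647)    [6647 ≡ 3 mod 4 ⇒ (-1/6647) = -1]
  = -(2404/6647)    [9051 ≡ 2404 mod 6647]
  = -(601/6647)    [6647 ≡ 7 mod 8 ⇒ (2/6647)^2 = +1]
  = -(6647/601)    [QR: 601 ≡ 1 mod 4, sign kept]
  = -(36/601)    [6647 ≡ 36 mod 601]
  = -(9/601)    [601 ≡ 1 mod 8 ⇒ (2/601)^2 = +1]
  = -(601/9)    [QR: 9 ≡ 1 mod 4, sign kept]
  = -(7/9)    [601 ≡ 7 mod 9]
  = -(9/7)    [QR: 9 ≡ 1 mod 4, sign kept]
  = -(2/7)    [9 ≡ 2 mod 7]
  = -(1/7)    [7 ≡ 7 mod 8 ⇒ (2/7) = +1]
  = -1    [(1/7) = 1]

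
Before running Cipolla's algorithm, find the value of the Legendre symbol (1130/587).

1

(1130/587)
  = (543/587)    [1130 ≡ 543 mod 587]
  = -(587/543)    [QR: both ≡ 3 mod 4, sign flips]
  = -(44/543)    [587 ≡ 44 mod 543]
  = -(11/543)    [543 ≡ 7 mod 8 ⇒ (2/543)^2 = +1]
  = (543/11)    [QR: both ≡ 3 mod 4, sign flips]
  = (4/11)    [543 ≡ 4 mod 11]
  = (1/11)    [11 ≡ 3 mod 8 ⇒ (2/11)^2 = +1]
  = 1    [(1/11) = 1]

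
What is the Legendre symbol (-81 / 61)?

1

(-81 / 61)
  = (41 / 61)    [-81 ≡ 41 mod 61]
  = (61 / 41)    [QR: 41 ≡ 1 mod 4, sign kept]
  = (20 / 41)    [61 ≡ 20 mod 41]
  = (5 / 41)    [41 ≡ 1 mod 8 ⇒ (2 / 41)^2 = +1]
  = (41 / 5)    [QR: 5 ≡ 1 mod 4, sign kept]
  = (1 / 5)    [41 ≡ 1 mod 5]
  = 1    [(1 / 5) = 1]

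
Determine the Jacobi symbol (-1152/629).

-1

Pull out -1: (-1152/629) = (-1/629)·(1152/629). Since 629 ≡ 1 (mod 4), (-1/629) = +1. Now have (1152/629).
Reduce the numerator: 1152 ≡ 523 (mod 629), so (1152/629) = (523/629).
629 ≡ 1 (mod 4), so quadratic reciprocity gives (523/629) = (629/523). Reduce: 629 ≡ 106 (mod 523). Now have (106/523).
Factor out 2: 106 = 2·53. Since 523 ≡ 3 (mod 8), (2/523) = -1. Now have -(53/523).
53 ≡ 1 (mod 4), so quadratic reciprocity gives (53/523) = (523/53). Reduce: 523 ≡ 46 (mod 53). Now have -(46/53).
Factor out 2: 46 = 2·23. Since 53 ≡ 5 (mod 8), (2/53) = -1. Now have (23/53).
53 ≡ 1 (mod 4), so quadratic reciprocity gives (23/53) = (53/23). Reduce: 53 ≡ 7 (mod 23). Now have (7/23).
Both 7 ≡ 3 and 23 ≡ 3 (mod 4), so reciprocity gives (7/23) = -(23/7). Reduce: 23 ≡ 2 (mod 7). Now have -(2/7).
Factor out 2: 2 = 2. Since 7 ≡ 7 (mod 8), (2/7) = +1. Now have -(1/7).
(1/7) = 1. Collecting the sign factors: -1.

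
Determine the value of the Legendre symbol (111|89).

1

Reduce the numerator: 111 ≡ 22 (mod 89), so (111|89) = (22|89).
Factor out 2: 22 = 2·11. Since 89 ≡ 1 (mod 8), (2|89) = +1. Now have (11|89).
89 ≡ 1 (mod 4), so quadratic reciprocity gives (11|89) = (89|11). Reduce: 89 ≡ 1 (mod 11). Now have (1|11).
(1|11) = 1. Collecting the sign factors: 1.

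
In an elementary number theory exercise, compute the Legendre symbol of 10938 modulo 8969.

(10938 / 8969)
  = (1969 / 8969)    [10938 ≡ 1969 mod 8969]
  = (8969 / 1969)    [QR: 1969 ≡ 1 mod 4, sign kept]
  = (1093 / 1969)    [8969 ≡ 1093 mod 1969]
  = (1969 / 1093)    [QR: 1093 ≡ 1 mod 4, sign kept]
  = (876 / 1093)    [1969 ≡ 876 mod 1093]
  = (219 / 1093)    [1093 ≡ 5 mod 8 ⇒ (2 / 1093)^2 = +1]
  = (1093 / 219)    [QR: 1093 ≡ 1 mod 4, sign kept]
  = (217 / 219)    [1093 ≡ 217 mod 219]
  = (219 / 217)    [QR: 217 ≡ 1 mod 4, sign kept]
  = (2 / 217)    [219 ≡ 2 mod 217]
  = (1 / 217)    [217 ≡ 1 mod 8 ⇒ (2 / 217) = +1]
  = 1    [(1 / 217) = 1]

1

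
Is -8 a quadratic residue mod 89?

yes

Reduce the numerator: -8 ≡ 81 (mod 89), so (-8|89) = (81|89).
81 ≡ 1 (mod 4), so quadratic reciprocity gives (81|89) = (89|81). Reduce: 89 ≡ 8 (mod 81). Now have (8|81).
Factor out 2: 8 = 2^3. Since 81 ≡ 1 (mod 8), (2|81) = +1, and (2|81)^3 = +1. Now have (1|81).
(1|81) = 1. Collecting the sign factors: 1.
(-8|89) = 1, and 89 is prime, so -8 is a quadratic residue mod 89.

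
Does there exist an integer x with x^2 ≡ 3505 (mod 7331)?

(3505/7331)
  = (7331/3505)    [QR: 3505 ≡ 1 mod 4, sign kept]
  = (321/3505)    [7331 ≡ 321 mod 3505]
  = (3505/321)    [QR: 321 ≡ 1 mod 4, sign kept]
  = (295/321)    [3505 ≡ 295 mod 321]
  = (321/295)    [QR: 321 ≡ 1 mod 4, sign kept]
  = (26/295)    [321 ≡ 26 mod 295]
  = (13/295)    [295 ≡ 7 mod 8 ⇒ (2/295) = +1]
  = (295/13)    [QR: 13 ≡ 1 mod 4, sign kept]
  = (9/13)    [295 ≡ 9 mod 13]
  = (13/9)    [QR: 9 ≡ 1 mod 4, sign kept]
  = (4/9)    [13 ≡ 4 mod 9]
  = (1/9)    [9 ≡ 1 mod 8 ⇒ (2/9)^2 = +1]
  = 1    [(1/9) = 1]
The Legendre symbol is 1, so x^2 ≡ 3505 (mod 7331) has solution.

yes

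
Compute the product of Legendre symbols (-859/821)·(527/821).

By multiplicativity, (-859·527/821) = (-859/821)·(527/821).
First factor (-859/821):
(-859/821)
  = (783/821)    [-859 ≡ 783 mod 821]
  = (821/783)    [QR: 821 ≡ 1 mod 4, sign kept]
  = (38/783)    [821 ≡ 38 mod 783]
  = (19/783)    [783 ≡ 7 mod 8 ⇒ (2/783) = +1]
  = -(783/19)    [QR: both ≡ 3 mod 4, sign flips]
  = -(4/19)    [783 ≡ 4 mod 19]
  = -(1/19)    [19 ≡ 3 mod 8 ⇒ (2/19)^2 = +1]
  = -1    [(1/19) = 1]
Second factor (527/821):
(527/821)
  = (821/527)    [QR: 821 ≡ 1 mod 4, sign kept]
  = (294/527)    [821 ≡ 294 mod 527]
  = (147/527)    [527 ≡ 7 mod 8 ⇒ (2/527) = +1]
  = -(527/147)    [QR: both ≡ 3 mod 4, sign flips]
  = -(86/147)    [527 ≡ 86 mod 147]
  = (43/147)    [147 ≡ 3 mod 8 ⇒ (2/147) = -1]
  = -(147/43)    [QR: both ≡ 3 mod 4, sign flips]
  = -(18/43)    [147 ≡ 18 mod 43]
  = (9/43)    [43 ≡ 3 mod 8 ⇒ (2/43) = -1]
  = (43/9)    [QR: 9 ≡ 1 mod 4, sign kept]
  = (7/9)    [43 ≡ 7 mod 9]
  = (9/7)    [QR: 9 ≡ 1 mod 4, sign kept]
  = (2/7)    [9 ≡ 2 mod 7]
  = (1/7)    [7 ≡ 7 mod 8 ⇒ (2/7) = +1]
  = 1    [(1/7) = 1]
Product: (-1)·(1) = -1.

-1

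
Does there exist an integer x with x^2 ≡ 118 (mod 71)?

no

(118/71)
  = (47/71)    [118 ≡ 47 mod 71]
  = -(71/47)    [QR: both ≡ 3 mod 4, sign flips]
  = -(24/47)    [71 ≡ 24 mod 47]
  = -(3/47)    [47 ≡ 7 mod 8 ⇒ (2/47)^3 = +1]
  = (47/3)    [QR: both ≡ 3 mod 4, sign flips]
  = (2/3)    [47 ≡ 2 mod 3]
  = -(1/3)    [3 ≡ 3 mod 8 ⇒ (2/3) = -1]
  = -1    [(1/3) = 1]
(118/71) = -1, and 71 is prime, so 118 is not a quadratic residue mod 71.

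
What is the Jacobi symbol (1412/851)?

Reduce the numerator: 1412 ≡ 561 (mod 851), so (1412/851) = (561/851).
561 ≡ 1 (mod 4), so quadratic reciprocity gives (561/851) = (851/561). Reduce: 851 ≡ 290 (mod 561). Now have (290/561).
Factor out 2: 290 = 2·145. Since 561 ≡ 1 (mod 8), (2/561) = +1. Now have (145/561).
145 ≡ 1 (mod 4), so quadratic reciprocity gives (145/561) = (561/145). Reduce: 561 ≡ 126 (mod 145). Now have (126/145).
Factor out 2: 126 = 2·63. Since 145 ≡ 1 (mod 8), (2/145) = +1. Now have (63/145).
145 ≡ 1 (mod 4), so quadratic reciprocity gives (63/145) = (145/63). Reduce: 145 ≡ 19 (mod 63). Now have (19/63).
Both 19 ≡ 3 and 63 ≡ 3 (mod 4), so reciprocity gives (19/63) = -(63/19). Reduce: 63 ≡ 6 (mod 19). Now have -(6/19).
Factor out 2: 6 = 2·3. Since 19 ≡ 3 (mod 8), (2/19) = -1. Now have (3/19).
Both 3 ≡ 3 and 19 ≡ 3 (mod 4), so reciprocity gives (3/19) = -(19/3). Reduce: 19 ≡ 1 (mod 3). Now have -(1/3).
(1/3) = 1. Collecting the sign factors: -1.

-1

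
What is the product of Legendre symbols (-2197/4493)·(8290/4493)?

By multiplicativity, (-2197·8290/4493) = (-2197/4493)·(8290/4493).
First factor (-2197/4493):
Reduce the numerator: -2197 ≡ 2296 (mod 4493), so (-2197/4493) = (2296/4493).
Factor out 2: 2296 = 2^3·287. Since 4493 ≡ 5 (mod 8), (2/4493) = -1, and (2/4493)^3 = -1. Now have -(287/4493).
4493 ≡ 1 (mod 4), so quadratic reciprocity gives (287/4493) = (4493/287). Reduce: 4493 ≡ 188 (mod 287). Now have -(188/287).
Factor out 2: 188 = 2^2·47. Since 287 ≡ 7 (mod 8), (2/287) = +1, and (2/287)^2 = +1. Now have -(47/287).
Both 47 ≡ 3 and 287 ≡ 3 (mod 4), so reciprocity gives (47/287) = -(287/47). Reduce: 287 ≡ 5 (mod 47). Now have (5/47).
5 ≡ 1 (mod 4), so quadratic reciprocity gives (5/47) = (47/5). Reduce: 47 ≡ 2 (mod 5). Now have (2/5).
Factor out 2: 2 = 2. Since 5 ≡ 5 (mod 8), (2/5) = -1. Now have -(1/5).
(1/5) = 1. Collecting the sign factors: -1.
Second factor (8290/4493):
Reduce the numerator: 8290 ≡ 3797 (mod 4493), so (8290/4493) = (3797/4493).
3797 ≡ 1 (mod 4), so quadratic reciprocity gives (3797/4493) = (4493/3797). Reduce: 4493 ≡ 696 (mod 3797). Now have (696/3797).
Factor out 2: 696 = 2^3·87. Since 3797 ≡ 5 (mod 8), (2/3797) = -1, and (2/3797)^3 = -1. Now have -(87/3797).
3797 ≡ 1 (mod 4), so quadratic reciprocity gives (87/3797) = (3797/87). Reduce: 3797 ≡ 56 (mod 87). Now have -(56/87).
Factor out 2: 56 = 2^3·7. Since 87 ≡ 7 (mod 8), (2/87) = +1, and (2/87)^3 = +1. Now have -(7/87).
Both 7 ≡ 3 and 87 ≡ 3 (mod 4), so reciprocity gives (7/87) = -(87/7). Reduce: 87 ≡ 3 (mod 7). Now have (3/7).
Both 3 ≡ 3 and 7 ≡ 3 (mod 4), so reciprocity gives (3/7) = -(7/3). Reduce: 7 ≡ 1 (mod 3). Now have -(1/3).
(1/3) = 1. Collecting the sign factors: -1.
Product: (-1)·(-1) = 1.

1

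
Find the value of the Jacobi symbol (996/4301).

-1

(996/4301)
  = (249/4301)    [4301 ≡ 5 mod 8 ⇒ (2/4301)^2 = +1]
  = (4301/249)    [QR: 249 ≡ 1 mod 4, sign kept]
  = (68/249)    [4301 ≡ 68 mod 249]
  = (17/249)    [249 ≡ 1 mod 8 ⇒ (2/249)^2 = +1]
  = (249/17)    [QR: 17 ≡ 1 mod 4, sign kept]
  = (11/17)    [249 ≡ 11 mod 17]
  = (17/11)    [QR: 17 ≡ 1 mod 4, sign kept]
  = (6/11)    [17 ≡ 6 mod 11]
  = -(3/11)    [11 ≡ 3 mod 8 ⇒ (2/11) = -1]
  = (11/3)    [QR: both ≡ 3 mod 4, sign flips]
  = (2/3)    [11 ≡ 2 mod 3]
  = -(1/3)    [3 ≡ 3 mod 8 ⇒ (2/3) = -1]
  = -1    [(1/3) = 1]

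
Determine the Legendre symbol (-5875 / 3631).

Reduce the numerator: -5875 ≡ 1387 (mod 3631), so (-5875 / 3631) = (1387 / 3631).
Both 1387 ≡ 3 and 3631 ≡ 3 (mod 4), so reciprocity gives (1387 / 3631) = -(3631 / 1387). Reduce: 3631 ≡ 857 (mod 1387). Now have -(857 / 1387).
857 ≡ 1 (mod 4), so quadratic reciprocity gives (857 / 1387) = (1387 / 857). Reduce: 1387 ≡ 530 (mod 857). Now have -(530 / 857).
Factor out 2: 530 = 2·265. Since 857 ≡ 1 (mod 8), (2 / 857) = +1. Now have -(265 / 857).
265 ≡ 1 (mod 4), so quadratic reciprocity gives (265 / 857) = (857 / 265). Reduce: 857 ≡ 62 (mod 265). Now have -(62 / 265).
Factor out 2: 62 = 2·31. Since 265 ≡ 1 (mod 8), (2 / 265) = +1. Now have -(31 / 265).
265 ≡ 1 (mod 4), so quadratic reciprocity gives (31 / 265) = (265 / 31). Reduce: 265 ≡ 17 (mod 31). Now have -(17 / 31).
17 ≡ 1 (mod 4), so quadratic reciprocity gives (17 / 31) = (31 / 17). Reduce: 31 ≡ 14 (mod 17). Now have -(14 / 17).
Factor out 2: 14 = 2·7. Since 17 ≡ 1 (mod 8), (2 / 17) = +1. Now have -(7 / 17).
17 ≡ 1 (mod 4), so quadratic reciprocity gives (7 / 17) = (17 / 7). Reduce: 17 ≡ 3 (mod 7). Now have -(3 / 7).
Both 3 ≡ 3 and 7 ≡ 3 (mod 4), so reciprocity gives (3 / 7) = -(7 / 3). Reduce: 7 ≡ 1 (mod 3). Now have (1 / 3).
(1 / 3) = 1. Collecting the sign factors: 1.

1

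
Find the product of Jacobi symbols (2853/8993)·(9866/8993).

By multiplicativity, (2853·9866/8993) = (2853/8993)·(9866/8993).
First factor (2853/8993):
2853 ≡ 1 (mod 4), so quadratic reciprocity gives (2853/8993) = (8993/2853). Reduce: 8993 ≡ 434 (mod 2853). Now have (434/2853).
Factor out 2: 434 = 2·217. Since 2853 ≡ 5 (mod 8), (2/2853) = -1. Now have -(217/2853).
217 ≡ 1 (mod 4), so quadratic reciprocity gives (217/2853) = (2853/217). Reduce: 2853 ≡ 32 (mod 217). Now have -(32/217).
Factor out 2: 32 = 2^5. Since 217 ≡ 1 (mod 8), (2/217) = +1, and (2/217)^5 = +1. Now have -(1/217).
(1/217) = 1. Collecting the sign factors: -1.
Second factor (9866/8993):
Reduce the numerator: 9866 ≡ 873 (mod 8993), so (9866/8993) = (873/8993).
873 ≡ 1 (mod 4), so quadratic reciprocity gives (873/8993) = (8993/873). Reduce: 8993 ≡ 263 (mod 873). Now have (263/873).
873 ≡ 1 (mod 4), so quadratic reciprocity gives (263/873) = (873/263). Reduce: 873 ≡ 84 (mod 263). Now have (84/263).
Factor out 2: 84 = 2^2·21. Since 263 ≡ 7 (mod 8), (2/263) = +1, and (2/263)^2 = +1. Now have (21/263).
21 ≡ 1 (mod 4), so quadratic reciprocity gives (21/263) = (263/21). Reduce: 263 ≡ 11 (mod 21). Now have (11/21).
21 ≡ 1 (mod 4), so quadratic reciprocity gives (11/21) = (21/11). Reduce: 21 ≡ 10 (mod 11). Now have (10/11).
Factor out 2: 10 = 2·5. Since 11 ≡ 3 (mod 8), (2/11) = -1. Now have -(5/11).
5 ≡ 1 (mod 4), so quadratic reciprocity gives (5/11) = (11/5). Reduce: 11 ≡ 1 (mod 5). Now have -(1/5).
(1/5) = 1. Collecting the sign factors: -1.
Product: (-1)·(-1) = 1.

1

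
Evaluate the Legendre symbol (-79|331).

-1

(-79|331)
  = (252|331)    [-79 ≡ 252 mod 331]
  = (63|331)    [331 ≡ 3 mod 8 ⇒ (2|331)^2 = +1]
  = -(331|63)    [QR: both ≡ 3 mod 4, sign flips]
  = -(16|63)    [331 ≡ 16 mod 63]
  = -(1|63)    [63 ≡ 7 mod 8 ⇒ (2|63)^4 = +1]
  = -1    [(1|63) = 1]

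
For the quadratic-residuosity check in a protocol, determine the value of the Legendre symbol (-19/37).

Reduce the numerator: -19 ≡ 18 (mod 37), so (-19/37) = (18/37).
Factor out 2: 18 = 2·9. Since 37 ≡ 5 (mod 8), (2/37) = -1. Now have -(9/37).
9 ≡ 1 (mod 4), so quadratic reciprocity gives (9/37) = (37/9). Reduce: 37 ≡ 1 (mod 9). Now have -(1/9).
(1/9) = 1. Collecting the sign factors: -1.

-1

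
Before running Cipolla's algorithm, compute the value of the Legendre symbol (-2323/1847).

(-2323/1847)
  = (1371/1847)    [-2323 ≡ 1371 mod 1847]
  = -(1847/1371)    [QR: both ≡ 3 mod 4, sign flips]
  = -(476/1371)    [1847 ≡ 476 mod 1371]
  = -(119/1371)    [1371 ≡ 3 mod 8 ⇒ (2/1371)^2 = +1]
  = (1371/119)    [QR: both ≡ 3 mod 4, sign flips]
  = (62/119)    [1371 ≡ 62 mod 119]
  = (31/119)    [119 ≡ 7 mod 8 ⇒ (2/119) = +1]
  = -(119/31)    [QR: both ≡ 3 mod 4, sign flips]
  = -(26/31)    [119 ≡ 26 mod 31]
  = -(13/31)    [31 ≡ 7 mod 8 ⇒ (2/31) = +1]
  = -(31/13)    [QR: 13 ≡ 1 mod 4, sign kept]
  = -(5/13)    [31 ≡ 5 mod 13]
  = -(13/5)    [QR: 5 ≡ 1 mod 4, sign kept]
  = -(3/5)    [13 ≡ 3 mod 5]
  = -(5/3)    [QR: 5 ≡ 1 mod 4, sign kept]
  = -(2/3)    [5 ≡ 2 mod 3]
  = (1/3)    [3 ≡ 3 mod 8 ⇒ (2/3) = -1]
  = 1    [(1/3) = 1]

1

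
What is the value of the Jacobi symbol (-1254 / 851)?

(-1254 / 851)
  = (448 / 851)    [-1254 ≡ 448 mod 851]
  = (7 / 851)    [851 ≡ 3 mod 8 ⇒ (2 / 851)^6 = +1]
  = -(851 / 7)    [QR: both ≡ 3 mod 4, sign flips]
  = -(4 / 7)    [851 ≡ 4 mod 7]
  = -(1 / 7)    [7 ≡ 7 mod 8 ⇒ (2 / 7)^2 = +1]
  = -1    [(1 / 7) = 1]

-1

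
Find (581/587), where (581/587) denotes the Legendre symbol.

1

581 ≡ 1 (mod 4), so quadratic reciprocity gives (581/587) = (587/581). Reduce: 587 ≡ 6 (mod 581). Now have (6/581).
Factor out 2: 6 = 2·3. Since 581 ≡ 5 (mod 8), (2/581) = -1. Now have -(3/581).
581 ≡ 1 (mod 4), so quadratic reciprocity gives (3/581) = (581/3). Reduce: 581 ≡ 2 (mod 3). Now have -(2/3).
Factor out 2: 2 = 2. Since 3 ≡ 3 (mod 8), (2/3) = -1. Now have (1/3).
(1/3) = 1. Collecting the sign factors: 1.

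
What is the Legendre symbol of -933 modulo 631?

-1

(-933/631)
  = -(933/631)    [631 ≡ 3 mod 4 ⇒ (-1/631) = -1]
  = -(302/631)    [933 ≡ 302 mod 631]
  = -(151/631)    [631 ≡ 7 mod 8 ⇒ (2/631) = +1]
  = (631/151)    [QR: both ≡ 3 mod 4, sign flips]
  = (27/151)    [631 ≡ 27 mod 151]
  = -(151/27)    [QR: both ≡ 3 mod 4, sign flips]
  = -(16/27)    [151 ≡ 16 mod 27]
  = -(1/27)    [27 ≡ 3 mod 8 ⇒ (2/27)^4 = +1]
  = -1    [(1/27) = 1]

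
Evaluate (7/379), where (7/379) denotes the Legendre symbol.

Both 7 ≡ 3 and 379 ≡ 3 (mod 4), so reciprocity gives (7/379) = -(379/7). Reduce: 379 ≡ 1 (mod 7). Now have -(1/7).
(1/7) = 1. Collecting the sign factors: -1.

-1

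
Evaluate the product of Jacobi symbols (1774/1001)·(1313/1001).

0

By multiplicativity, (1774·1313/1001) = (1774/1001)·(1313/1001).
First factor (1774/1001):
Reduce the numerator: 1774 ≡ 773 (mod 1001), so (1774/1001) = (773/1001).
773 ≡ 1 (mod 4), so quadratic reciprocity gives (773/1001) = (1001/773). Reduce: 1001 ≡ 228 (mod 773). Now have (228/773).
Factor out 2: 228 = 2^2·57. Since 773 ≡ 5 (mod 8), (2/773) = -1, and (2/773)^2 = +1. Now have (57/773).
57 ≡ 1 (mod 4), so quadratic reciprocity gives (57/773) = (773/57). Reduce: 773 ≡ 32 (mod 57). Now have (32/57).
Factor out 2: 32 = 2^5. Since 57 ≡ 1 (mod 8), (2/57) = +1, and (2/57)^5 = +1. Now have (1/57).
(1/57) = 1. Collecting the sign factors: 1.
Second factor (1313/1001):
Reduce the numerator: 1313 ≡ 312 (mod 1001), so (1313/1001) = (312/1001).
Factor out 2: 312 = 2^3·39. Since 1001 ≡ 1 (mod 8), (2/1001) = +1, and (2/1001)^3 = +1. Now have (39/1001).
1001 ≡ 1 (mod 4), so quadratic reciprocity gives (39/1001) = (1001/39). Reduce: 1001 ≡ 26 (mod 39). Now have (26/39).
Factor out 2: 26 = 2·13. Since 39 ≡ 7 (mod 8), (2/39) = +1. Now have (13/39).
13 ≡ 1 (mod 4), so quadratic reciprocity gives (13/39) = (39/13). Reduce: 39 ≡ 0 (mod 13). Now have (0/13).
The numerator is now 0 with denominator 13 > 1: the symbol is 0.
Product: (1)·(0) = 0.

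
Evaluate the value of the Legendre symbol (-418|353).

(-418|353)
  = (288|353)    [-418 ≡ 288 mod 353]
  = (9|353)    [353 ≡ 1 mod 8 ⇒ (2|353)^5 = +1]
  = (353|9)    [QR: 9 ≡ 1 mod 4, sign kept]
  = (2|9)    [353 ≡ 2 mod 9]
  = (1|9)    [9 ≡ 1 mod 8 ⇒ (2|9) = +1]
  = 1    [(1|9) = 1]

1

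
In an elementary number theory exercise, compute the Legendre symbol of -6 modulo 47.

Reduce the numerator: -6 ≡ 41 (mod 47), so (-6/47) = (41/47).
41 ≡ 1 (mod 4), so quadratic reciprocity gives (41/47) = (47/41). Reduce: 47 ≡ 6 (mod 41). Now have (6/41).
Factor out 2: 6 = 2·3. Since 41 ≡ 1 (mod 8), (2/41) = +1. Now have (3/41).
41 ≡ 1 (mod 4), so quadratic reciprocity gives (3/41) = (41/3). Reduce: 41 ≡ 2 (mod 3). Now have (2/3).
Factor out 2: 2 = 2. Since 3 ≡ 3 (mod 8), (2/3) = -1. Now have -(1/3).
(1/3) = 1. Collecting the sign factors: -1.

-1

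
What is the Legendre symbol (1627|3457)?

-1

3457 ≡ 1 (mod 4), so quadratic reciprocity gives (1627|3457) = (3457|1627). Reduce: 3457 ≡ 203 (mod 1627). Now have (203|1627).
Both 203 ≡ 3 and 1627 ≡ 3 (mod 4), so reciprocity gives (203|1627) = -(1627|203). Reduce: 1627 ≡ 3 (mod 203). Now have -(3|203).
Both 3 ≡ 3 and 203 ≡ 3 (mod 4), so reciprocity gives (3|203) = -(203|3). Reduce: 203 ≡ 2 (mod 3). Now have (2|3).
Factor out 2: 2 = 2. Since 3 ≡ 3 (mod 8), (2|3) = -1. Now have -(1|3).
(1|3) = 1. Collecting the sign factors: -1.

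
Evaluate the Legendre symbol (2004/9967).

(2004/9967)
  = (501/9967)    [9967 ≡ 7 mod 8 ⇒ (2/9967)^2 = +1]
  = (9967/501)    [QR: 501 ≡ 1 mod 4, sign kept]
  = (448/501)    [9967 ≡ 448 mod 501]
  = (7/501)    [501 ≡ 5 mod 8 ⇒ (2/501)^6 = +1]
  = (501/7)    [QR: 501 ≡ 1 mod 4, sign kept]
  = (4/7)    [501 ≡ 4 mod 7]
  = (1/7)    [7 ≡ 7 mod 8 ⇒ (2/7)^2 = +1]
  = 1    [(1/7) = 1]

1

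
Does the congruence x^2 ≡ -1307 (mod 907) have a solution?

(-1307/907)
  = (507/907)    [-1307 ≡ 507 mod 907]
  = -(907/507)    [QR: both ≡ 3 mod 4, sign flips]
  = -(400/507)    [907 ≡ 400 mod 507]
  = -(25/507)    [507 ≡ 3 mod 8 ⇒ (2/507)^4 = +1]
  = -(507/25)    [QR: 25 ≡ 1 mod 4, sign kept]
  = -(7/25)    [507 ≡ 7 mod 25]
  = -(25/7)    [QR: 25 ≡ 1 mod 4, sign kept]
  = -(4/7)    [25 ≡ 4 mod 7]
  = -(1/7)    [7 ≡ 7 mod 8 ⇒ (2/7)^2 = +1]
  = -1    [(1/7) = 1]
The Legendre symbol is -1, so x^2 ≡ -1307 (mod 907) has no solution.

no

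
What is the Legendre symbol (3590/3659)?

Factor out 2: 3590 = 2·1795. Since 3659 ≡ 3 (mod 8), (2/3659) = -1. Now have -(1795/3659).
Both 1795 ≡ 3 and 3659 ≡ 3 (mod 4), so reciprocity gives (1795/3659) = -(3659/1795). Reduce: 3659 ≡ 69 (mod 1795). Now have (69/1795).
69 ≡ 1 (mod 4), so quadratic reciprocity gives (69/1795) = (1795/69). Reduce: 1795 ≡ 1 (mod 69). Now have (1/69).
(1/69) = 1. Collecting the sign factors: 1.

1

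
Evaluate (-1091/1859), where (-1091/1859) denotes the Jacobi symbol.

1

Pull out -1: (-1091/1859) = (-1/1859)·(1091/1859). Since 1859 ≡ 3 (mod 4), (-1/1859) = -1. Now have -(1091/1859).
Both 1091 ≡ 3 and 1859 ≡ 3 (mod 4), so reciprocity gives (1091/1859) = -(1859/1091). Reduce: 1859 ≡ 768 (mod 1091). Now have (768/1091).
Factor out 2: 768 = 2^8·3. Since 1091 ≡ 3 (mod 8), (2/1091) = -1, and (2/1091)^8 = +1. Now have (3/1091).
Both 3 ≡ 3 and 1091 ≡ 3 (mod 4), so reciprocity gives (3/1091) = -(1091/3). Reduce: 1091 ≡ 2 (mod 3). Now have -(2/3).
Factor out 2: 2 = 2. Since 3 ≡ 3 (mod 8), (2/3) = -1. Now have (1/3).
(1/3) = 1. Collecting the sign factors: 1.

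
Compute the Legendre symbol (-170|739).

(-170|739)
  = (569|739)    [-170 ≡ 569 mod 739]
  = (739|569)    [QR: 569 ≡ 1 mod 4, sign kept]
  = (170|569)    [739 ≡ 170 mod 569]
  = (85|569)    [569 ≡ 1 mod 8 ⇒ (2|569) = +1]
  = (569|85)    [QR: 85 ≡ 1 mod 4, sign kept]
  = (59|85)    [569 ≡ 59 mod 85]
  = (85|59)    [QR: 85 ≡ 1 mod 4, sign kept]
  = (26|59)    [85 ≡ 26 mod 59]
  = -(13|59)    [59 ≡ 3 mod 8 ⇒ (2|59) = -1]
  = -(59|13)    [QR: 13 ≡ 1 mod 4, sign kept]
  = -(7|13)    [59 ≡ 7 mod 13]
  = -(13|7)    [QR: 13 ≡ 1 mod 4, sign kept]
  = -(6|7)    [13 ≡ 6 mod 7]
  = -(3|7)    [7 ≡ 7 mod 8 ⇒ (2|7) = +1]
  = (7|3)    [QR: both ≡ 3 mod 4, sign flips]
  = (1|3)    [7 ≡ 1 mod 3]
  = 1    [(1|3) = 1]

1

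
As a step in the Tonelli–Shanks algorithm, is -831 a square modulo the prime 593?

no

Pull out -1: (-831|593) = (-1|593)·(831|593). Since 593 ≡ 1 (mod 4), (-1|593) = +1. Now have (831|593).
Reduce the numerator: 831 ≡ 238 (mod 593), so (831|593) = (238|593).
Factor out 2: 238 = 2·119. Since 593 ≡ 1 (mod 8), (2|593) = +1. Now have (119|593).
593 ≡ 1 (mod 4), so quadratic reciprocity gives (119|593) = (593|119). Reduce: 593 ≡ 117 (mod 119). Now have (117|119).
117 ≡ 1 (mod 4), so quadratic reciprocity gives (117|119) = (119|117). Reduce: 119 ≡ 2 (mod 117). Now have (2|117).
Factor out 2: 2 = 2. Since 117 ≡ 5 (mod 8), (2|117) = -1. Now have -(1|117).
(1|117) = 1. Collecting the sign factors: -1.
(-831|593) = -1, and 593 is prime, so -831 is not a quadratic residue mod 593.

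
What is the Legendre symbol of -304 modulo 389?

1

(-304/389)
  = (304/389)    [389 ≡ 1 mod 4 ⇒ (-1/389) = +1]
  = (19/389)    [389 ≡ 5 mod 8 ⇒ (2/389)^4 = +1]
  = (389/19)    [QR: 389 ≡ 1 mod 4, sign kept]
  = (9/19)    [389 ≡ 9 mod 19]
  = (19/9)    [QR: 9 ≡ 1 mod 4, sign kept]
  = (1/9)    [19 ≡ 1 mod 9]
  = 1    [(1/9) = 1]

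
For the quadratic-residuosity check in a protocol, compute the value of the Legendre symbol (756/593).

1

(756/593)
  = (163/593)    [756 ≡ 163 mod 593]
  = (593/163)    [QR: 593 ≡ 1 mod 4, sign kept]
  = (104/163)    [593 ≡ 104 mod 163]
  = -(13/163)    [163 ≡ 3 mod 8 ⇒ (2/163)^3 = -1]
  = -(163/13)    [QR: 13 ≡ 1 mod 4, sign kept]
  = -(7/13)    [163 ≡ 7 mod 13]
  = -(13/7)    [QR: 13 ≡ 1 mod 4, sign kept]
  = -(6/7)    [13 ≡ 6 mod 7]
  = -(3/7)    [7 ≡ 7 mod 8 ⇒ (2/7) = +1]
  = (7/3)    [QR: both ≡ 3 mod 4, sign flips]
  = (1/3)    [7 ≡ 1 mod 3]
  = 1    [(1/3) = 1]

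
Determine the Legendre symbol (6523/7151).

-1

(6523/7151)
  = -(7151/6523)    [QR: both ≡ 3 mod 4, sign flips]
  = -(628/6523)    [7151 ≡ 628 mod 6523]
  = -(157/6523)    [6523 ≡ 3 mod 8 ⇒ (2/6523)^2 = +1]
  = -(6523/157)    [QR: 157 ≡ 1 mod 4, sign kept]
  = -(86/157)    [6523 ≡ 86 mod 157]
  = (43/157)    [157 ≡ 5 mod 8 ⇒ (2/157) = -1]
  = (157/43)    [QR: 157 ≡ 1 mod 4, sign kept]
  = (28/43)    [157 ≡ 28 mod 43]
  = (7/43)    [43 ≡ 3 mod 8 ⇒ (2/43)^2 = +1]
  = -(43/7)    [QR: both ≡ 3 mod 4, sign flips]
  = -(1/7)    [43 ≡ 1 mod 7]
  = -1    [(1/7) = 1]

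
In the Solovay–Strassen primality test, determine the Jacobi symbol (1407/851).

1

(1407/851)
  = (556/851)    [1407 ≡ 556 mod 851]
  = (139/851)    [851 ≡ 3 mod 8 ⇒ (2/851)^2 = +1]
  = -(851/139)    [QR: both ≡ 3 mod 4, sign flips]
  = -(17/139)    [851 ≡ 17 mod 139]
  = -(139/17)    [QR: 17 ≡ 1 mod 4, sign kept]
  = -(3/17)    [139 ≡ 3 mod 17]
  = -(17/3)    [QR: 17 ≡ 1 mod 4, sign kept]
  = -(2/3)    [17 ≡ 2 mod 3]
  = (1/3)    [3 ≡ 3 mod 8 ⇒ (2/3) = -1]
  = 1    [(1/3) = 1]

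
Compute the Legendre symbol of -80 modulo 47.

(-80/47)
  = (14/47)    [-80 ≡ 14 mod 47]
  = (7/47)    [47 ≡ 7 mod 8 ⇒ (2/47) = +1]
  = -(47/7)    [QR: both ≡ 3 mod 4, sign flips]
  = -(5/7)    [47 ≡ 5 mod 7]
  = -(7/5)    [QR: 5 ≡ 1 mod 4, sign kept]
  = -(2/5)    [7 ≡ 2 mod 5]
  = (1/5)    [5 ≡ 5 mod 8 ⇒ (2/5) = -1]
  = 1    [(1/5) = 1]

1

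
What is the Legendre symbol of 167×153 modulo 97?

By multiplicativity, (167·153 / 97) = (167 / 97)·(153 / 97).
First factor (167 / 97):
Reduce the numerator: 167 ≡ 70 (mod 97), so (167 / 97) = (70 / 97).
Factor out 2: 70 = 2·35. Since 97 ≡ 1 (mod 8), (2 / 97) = +1. Now have (35 / 97).
97 ≡ 1 (mod 4), so quadratic reciprocity gives (35 / 97) = (97 / 35). Reduce: 97 ≡ 27 (mod 35). Now have (27 / 35).
Both 27 ≡ 3 and 35 ≡ 3 (mod 4), so reciprocity gives (27 / 35) = -(35 / 27). Reduce: 35 ≡ 8 (mod 27). Now have -(8 / 27).
Factor out 2: 8 = 2^3. Since 27 ≡ 3 (mod 8), (2 / 27) = -1, and (2 / 27)^3 = -1. Now have (1 / 27).
(1 / 27) = 1. Collecting the sign factors: 1.
Second factor (153 / 97):
Reduce the numerator: 153 ≡ 56 (mod 97), so (153 / 97) = (56 / 97).
Factor out 2: 56 = 2^3·7. Since 97 ≡ 1 (mod 8), (2 / 97) = +1, and (2 / 97)^3 = +1. Now have (7 / 97).
97 ≡ 1 (mod 4), so quadratic reciprocity gives (7 / 97) = (97 / 7). Reduce: 97 ≡ 6 (mod 7). Now have (6 / 7).
Factor out 2: 6 = 2·3. Since 7 ≡ 7 (mod 8), (2 / 7) = +1. Now have (3 / 7).
Both 3 ≡ 3 and 7 ≡ 3 (mod 4), so reciprocity gives (3 / 7) = -(7 / 3). Reduce: 7 ≡ 1 (mod 3). Now have -(1 / 3).
(1 / 3) = 1. Collecting the sign factors: -1.
Product: (1)·(-1) = -1.

-1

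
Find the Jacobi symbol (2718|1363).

(2718|1363)
  = (1355|1363)    [2718 ≡ 1355 mod 1363]
  = -(1363|1355)    [QR: both ≡ 3 mod 4, sign flips]
  = -(8|1355)    [1363 ≡ 8 mod 1355]
  = (1|1355)    [1355 ≡ 3 mod 8 ⇒ (2|1355)^3 = -1]
  = 1    [(1|1355) = 1]

1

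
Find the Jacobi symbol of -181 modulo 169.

1

Reduce the numerator: -181 ≡ 157 (mod 169), so (-181/169) = (157/169).
157 ≡ 1 (mod 4), so quadratic reciprocity gives (157/169) = (169/157). Reduce: 169 ≡ 12 (mod 157). Now have (12/157).
Factor out 2: 12 = 2^2·3. Since 157 ≡ 5 (mod 8), (2/157) = -1, and (2/157)^2 = +1. Now have (3/157).
157 ≡ 1 (mod 4), so quadratic reciprocity gives (3/157) = (157/3). Reduce: 157 ≡ 1 (mod 3). Now have (1/3).
(1/3) = 1. Collecting the sign factors: 1.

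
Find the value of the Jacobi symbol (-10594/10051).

-1

(-10594/10051)
  = (9508/10051)    [-10594 ≡ 9508 mod 10051]
  = (2377/10051)    [10051 ≡ 3 mod 8 ⇒ (2/10051)^2 = +1]
  = (10051/2377)    [QR: 2377 ≡ 1 mod 4, sign kept]
  = (543/2377)    [10051 ≡ 543 mod 2377]
  = (2377/543)    [QR: 2377 ≡ 1 mod 4, sign kept]
  = (205/543)    [2377 ≡ 205 mod 543]
  = (543/205)    [QR: 205 ≡ 1 mod 4, sign kept]
  = (133/205)    [543 ≡ 133 mod 205]
  = (205/133)    [QR: 133 ≡ 1 mod 4, sign kept]
  = (72/133)    [205 ≡ 72 mod 133]
  = -(9/133)    [133 ≡ 5 mod 8 ⇒ (2/133)^3 = -1]
  = -(133/9)    [QR: 9 ≡ 1 mod 4, sign kept]
  = -(7/9)    [133 ≡ 7 mod 9]
  = -(9/7)    [QR: 9 ≡ 1 mod 4, sign kept]
  = -(2/7)    [9 ≡ 2 mod 7]
  = -(1/7)    [7 ≡ 7 mod 8 ⇒ (2/7) = +1]
  = -1    [(1/7) = 1]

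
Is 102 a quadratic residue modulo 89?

Reduce the numerator: 102 ≡ 13 (mod 89), so (102/89) = (13/89).
13 ≡ 1 (mod 4), so quadratic reciprocity gives (13/89) = (89/13). Reduce: 89 ≡ 11 (mod 13). Now have (11/13).
13 ≡ 1 (mod 4), so quadratic reciprocity gives (11/13) = (13/11). Reduce: 13 ≡ 2 (mod 11). Now have (2/11).
Factor out 2: 2 = 2. Since 11 ≡ 3 (mod 8), (2/11) = -1. Now have -(1/11).
(1/11) = 1. Collecting the sign factors: -1.
(102/89) = -1, and 89 is prime, so 102 is not a quadratic residue mod 89.

no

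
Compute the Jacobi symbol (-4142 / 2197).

(-4142 / 2197)
  = (252 / 2197)    [-4142 ≡ 252 mod 2197]
  = (63 / 2197)    [2197 ≡ 5 mod 8 ⇒ (2 / 2197)^2 = +1]
  = (2197 / 63)    [QR: 2197 ≡ 1 mod 4, sign kept]
  = (55 / 63)    [2197 ≡ 55 mod 63]
  = -(63 / 55)    [QR: both ≡ 3 mod 4, sign flips]
  = -(8 / 55)    [63 ≡ 8 mod 55]
  = -(1 / 55)    [55 ≡ 7 mod 8 ⇒ (2 / 55)^3 = +1]
  = -1    [(1 / 55) = 1]

-1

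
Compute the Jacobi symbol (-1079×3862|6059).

0

By multiplicativity, (-1079·3862|6059) = (-1079|6059)·(3862|6059).
First factor (-1079|6059):
(-1079|6059)
  = (4980|6059)    [-1079 ≡ 4980 mod 6059]
  = (1245|6059)    [6059 ≡ 3 mod 8 ⇒ (2|6059)^2 = +1]
  = (6059|1245)    [QR: 1245 ≡ 1 mod 4, sign kept]
  = (1079|1245)    [6059 ≡ 1079 mod 1245]
  = (1245|1079)    [QR: 1245 ≡ 1 mod 4, sign kept]
  = (166|1079)    [1245 ≡ 166 mod 1079]
  = (83|1079)    [1079 ≡ 7 mod 8 ⇒ (2|1079) = +1]
  = -(1079|83)    [QR: both ≡ 3 mod 4, sign flips]
  = -(0|83)    [1079 ≡ 0 mod 83]
  = 0    [numerator 0, gcd > 1]
Second factor (3862|6059):
(3862|6059)
  = -(1931|6059)    [6059 ≡ 3 mod 8 ⇒ (2|6059) = -1]
  = (6059|1931)    [QR: both ≡ 3 mod 4, sign flips]
  = (266|1931)    [6059 ≡ 266 mod 1931]
  = -(133|1931)    [1931 ≡ 3 mod 8 ⇒ (2|1931) = -1]
  = -(1931|133)    [QR: 133 ≡ 1 mod 4, sign kept]
  = -(69|133)    [1931 ≡ 69 mod 133]
  = -(133|69)    [QR: 69 ≡ 1 mod 4, sign kept]
  = -(64|69)    [133 ≡ 64 mod 69]
  = -(1|69)    [69 ≡ 5 mod 8 ⇒ (2|69)^6 = +1]
  = -1    [(1|69) = 1]
Product: (0)·(-1) = 0.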